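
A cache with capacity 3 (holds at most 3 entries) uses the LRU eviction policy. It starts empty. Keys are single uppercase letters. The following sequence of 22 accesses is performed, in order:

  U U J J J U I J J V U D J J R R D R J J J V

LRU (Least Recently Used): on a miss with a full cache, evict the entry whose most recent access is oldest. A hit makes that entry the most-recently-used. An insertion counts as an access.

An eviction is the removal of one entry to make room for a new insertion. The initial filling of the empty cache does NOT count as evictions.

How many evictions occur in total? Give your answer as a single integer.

Answer: 6

Derivation:
LRU simulation (capacity=3):
  1. access U: MISS. Cache (LRU->MRU): [U]
  2. access U: HIT. Cache (LRU->MRU): [U]
  3. access J: MISS. Cache (LRU->MRU): [U J]
  4. access J: HIT. Cache (LRU->MRU): [U J]
  5. access J: HIT. Cache (LRU->MRU): [U J]
  6. access U: HIT. Cache (LRU->MRU): [J U]
  7. access I: MISS. Cache (LRU->MRU): [J U I]
  8. access J: HIT. Cache (LRU->MRU): [U I J]
  9. access J: HIT. Cache (LRU->MRU): [U I J]
  10. access V: MISS, evict U. Cache (LRU->MRU): [I J V]
  11. access U: MISS, evict I. Cache (LRU->MRU): [J V U]
  12. access D: MISS, evict J. Cache (LRU->MRU): [V U D]
  13. access J: MISS, evict V. Cache (LRU->MRU): [U D J]
  14. access J: HIT. Cache (LRU->MRU): [U D J]
  15. access R: MISS, evict U. Cache (LRU->MRU): [D J R]
  16. access R: HIT. Cache (LRU->MRU): [D J R]
  17. access D: HIT. Cache (LRU->MRU): [J R D]
  18. access R: HIT. Cache (LRU->MRU): [J D R]
  19. access J: HIT. Cache (LRU->MRU): [D R J]
  20. access J: HIT. Cache (LRU->MRU): [D R J]
  21. access J: HIT. Cache (LRU->MRU): [D R J]
  22. access V: MISS, evict D. Cache (LRU->MRU): [R J V]
Total: 13 hits, 9 misses, 6 evictions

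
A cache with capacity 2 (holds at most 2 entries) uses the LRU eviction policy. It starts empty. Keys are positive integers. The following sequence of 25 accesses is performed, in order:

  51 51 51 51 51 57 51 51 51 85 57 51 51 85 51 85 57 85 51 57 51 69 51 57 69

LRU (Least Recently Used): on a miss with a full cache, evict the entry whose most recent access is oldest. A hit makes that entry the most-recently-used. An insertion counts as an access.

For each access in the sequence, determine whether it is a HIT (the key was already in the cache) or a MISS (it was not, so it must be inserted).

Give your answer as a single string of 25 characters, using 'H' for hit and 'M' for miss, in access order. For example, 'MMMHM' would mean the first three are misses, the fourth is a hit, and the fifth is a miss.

LRU simulation (capacity=2):
  1. access 51: MISS. Cache (LRU->MRU): [51]
  2. access 51: HIT. Cache (LRU->MRU): [51]
  3. access 51: HIT. Cache (LRU->MRU): [51]
  4. access 51: HIT. Cache (LRU->MRU): [51]
  5. access 51: HIT. Cache (LRU->MRU): [51]
  6. access 57: MISS. Cache (LRU->MRU): [51 57]
  7. access 51: HIT. Cache (LRU->MRU): [57 51]
  8. access 51: HIT. Cache (LRU->MRU): [57 51]
  9. access 51: HIT. Cache (LRU->MRU): [57 51]
  10. access 85: MISS, evict 57. Cache (LRU->MRU): [51 85]
  11. access 57: MISS, evict 51. Cache (LRU->MRU): [85 57]
  12. access 51: MISS, evict 85. Cache (LRU->MRU): [57 51]
  13. access 51: HIT. Cache (LRU->MRU): [57 51]
  14. access 85: MISS, evict 57. Cache (LRU->MRU): [51 85]
  15. access 51: HIT. Cache (LRU->MRU): [85 51]
  16. access 85: HIT. Cache (LRU->MRU): [51 85]
  17. access 57: MISS, evict 51. Cache (LRU->MRU): [85 57]
  18. access 85: HIT. Cache (LRU->MRU): [57 85]
  19. access 51: MISS, evict 57. Cache (LRU->MRU): [85 51]
  20. access 57: MISS, evict 85. Cache (LRU->MRU): [51 57]
  21. access 51: HIT. Cache (LRU->MRU): [57 51]
  22. access 69: MISS, evict 57. Cache (LRU->MRU): [51 69]
  23. access 51: HIT. Cache (LRU->MRU): [69 51]
  24. access 57: MISS, evict 69. Cache (LRU->MRU): [51 57]
  25. access 69: MISS, evict 51. Cache (LRU->MRU): [57 69]
Total: 13 hits, 12 misses, 10 evictions

Answer: MHHHHMHHHMMMHMHHMHMMHMHMM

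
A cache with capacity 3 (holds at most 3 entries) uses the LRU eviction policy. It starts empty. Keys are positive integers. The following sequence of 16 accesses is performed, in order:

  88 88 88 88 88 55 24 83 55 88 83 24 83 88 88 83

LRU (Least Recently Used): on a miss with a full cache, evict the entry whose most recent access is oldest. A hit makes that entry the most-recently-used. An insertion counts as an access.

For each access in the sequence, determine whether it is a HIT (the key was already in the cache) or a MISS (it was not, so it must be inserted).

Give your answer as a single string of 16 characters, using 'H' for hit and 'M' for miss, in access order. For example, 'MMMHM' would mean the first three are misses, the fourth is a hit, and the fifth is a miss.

Answer: MHHHHMMMHMHMHHHH

Derivation:
LRU simulation (capacity=3):
  1. access 88: MISS. Cache (LRU->MRU): [88]
  2. access 88: HIT. Cache (LRU->MRU): [88]
  3. access 88: HIT. Cache (LRU->MRU): [88]
  4. access 88: HIT. Cache (LRU->MRU): [88]
  5. access 88: HIT. Cache (LRU->MRU): [88]
  6. access 55: MISS. Cache (LRU->MRU): [88 55]
  7. access 24: MISS. Cache (LRU->MRU): [88 55 24]
  8. access 83: MISS, evict 88. Cache (LRU->MRU): [55 24 83]
  9. access 55: HIT. Cache (LRU->MRU): [24 83 55]
  10. access 88: MISS, evict 24. Cache (LRU->MRU): [83 55 88]
  11. access 83: HIT. Cache (LRU->MRU): [55 88 83]
  12. access 24: MISS, evict 55. Cache (LRU->MRU): [88 83 24]
  13. access 83: HIT. Cache (LRU->MRU): [88 24 83]
  14. access 88: HIT. Cache (LRU->MRU): [24 83 88]
  15. access 88: HIT. Cache (LRU->MRU): [24 83 88]
  16. access 83: HIT. Cache (LRU->MRU): [24 88 83]
Total: 10 hits, 6 misses, 3 evictions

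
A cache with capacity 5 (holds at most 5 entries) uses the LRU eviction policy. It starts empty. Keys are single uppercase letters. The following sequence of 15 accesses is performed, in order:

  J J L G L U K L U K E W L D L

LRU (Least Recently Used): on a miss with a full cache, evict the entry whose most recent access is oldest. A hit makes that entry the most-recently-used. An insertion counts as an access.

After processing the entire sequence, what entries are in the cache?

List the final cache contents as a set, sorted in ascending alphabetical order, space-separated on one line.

Answer: D E K L W

Derivation:
LRU simulation (capacity=5):
  1. access J: MISS. Cache (LRU->MRU): [J]
  2. access J: HIT. Cache (LRU->MRU): [J]
  3. access L: MISS. Cache (LRU->MRU): [J L]
  4. access G: MISS. Cache (LRU->MRU): [J L G]
  5. access L: HIT. Cache (LRU->MRU): [J G L]
  6. access U: MISS. Cache (LRU->MRU): [J G L U]
  7. access K: MISS. Cache (LRU->MRU): [J G L U K]
  8. access L: HIT. Cache (LRU->MRU): [J G U K L]
  9. access U: HIT. Cache (LRU->MRU): [J G K L U]
  10. access K: HIT. Cache (LRU->MRU): [J G L U K]
  11. access E: MISS, evict J. Cache (LRU->MRU): [G L U K E]
  12. access W: MISS, evict G. Cache (LRU->MRU): [L U K E W]
  13. access L: HIT. Cache (LRU->MRU): [U K E W L]
  14. access D: MISS, evict U. Cache (LRU->MRU): [K E W L D]
  15. access L: HIT. Cache (LRU->MRU): [K E W D L]
Total: 7 hits, 8 misses, 3 evictions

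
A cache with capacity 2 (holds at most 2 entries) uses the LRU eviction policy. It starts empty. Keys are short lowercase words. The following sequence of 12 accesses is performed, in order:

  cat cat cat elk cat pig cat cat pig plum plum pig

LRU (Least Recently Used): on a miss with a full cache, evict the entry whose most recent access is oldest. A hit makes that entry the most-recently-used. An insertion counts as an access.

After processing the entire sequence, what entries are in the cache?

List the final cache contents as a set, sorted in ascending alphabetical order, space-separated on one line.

LRU simulation (capacity=2):
  1. access cat: MISS. Cache (LRU->MRU): [cat]
  2. access cat: HIT. Cache (LRU->MRU): [cat]
  3. access cat: HIT. Cache (LRU->MRU): [cat]
  4. access elk: MISS. Cache (LRU->MRU): [cat elk]
  5. access cat: HIT. Cache (LRU->MRU): [elk cat]
  6. access pig: MISS, evict elk. Cache (LRU->MRU): [cat pig]
  7. access cat: HIT. Cache (LRU->MRU): [pig cat]
  8. access cat: HIT. Cache (LRU->MRU): [pig cat]
  9. access pig: HIT. Cache (LRU->MRU): [cat pig]
  10. access plum: MISS, evict cat. Cache (LRU->MRU): [pig plum]
  11. access plum: HIT. Cache (LRU->MRU): [pig plum]
  12. access pig: HIT. Cache (LRU->MRU): [plum pig]
Total: 8 hits, 4 misses, 2 evictions

Answer: pig plum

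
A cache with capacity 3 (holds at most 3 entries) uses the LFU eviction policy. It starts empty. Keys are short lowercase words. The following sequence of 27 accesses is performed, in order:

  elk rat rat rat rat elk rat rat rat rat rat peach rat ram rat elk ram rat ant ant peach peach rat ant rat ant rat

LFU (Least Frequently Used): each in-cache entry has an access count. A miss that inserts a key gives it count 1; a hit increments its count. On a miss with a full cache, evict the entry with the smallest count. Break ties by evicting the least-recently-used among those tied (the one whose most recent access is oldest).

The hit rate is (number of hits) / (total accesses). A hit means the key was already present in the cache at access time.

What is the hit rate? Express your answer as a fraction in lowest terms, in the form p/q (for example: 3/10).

Answer: 20/27

Derivation:
LFU simulation (capacity=3):
  1. access elk: MISS. Cache: [elk(c=1)]
  2. access rat: MISS. Cache: [elk(c=1) rat(c=1)]
  3. access rat: HIT, count now 2. Cache: [elk(c=1) rat(c=2)]
  4. access rat: HIT, count now 3. Cache: [elk(c=1) rat(c=3)]
  5. access rat: HIT, count now 4. Cache: [elk(c=1) rat(c=4)]
  6. access elk: HIT, count now 2. Cache: [elk(c=2) rat(c=4)]
  7. access rat: HIT, count now 5. Cache: [elk(c=2) rat(c=5)]
  8. access rat: HIT, count now 6. Cache: [elk(c=2) rat(c=6)]
  9. access rat: HIT, count now 7. Cache: [elk(c=2) rat(c=7)]
  10. access rat: HIT, count now 8. Cache: [elk(c=2) rat(c=8)]
  11. access rat: HIT, count now 9. Cache: [elk(c=2) rat(c=9)]
  12. access peach: MISS. Cache: [peach(c=1) elk(c=2) rat(c=9)]
  13. access rat: HIT, count now 10. Cache: [peach(c=1) elk(c=2) rat(c=10)]
  14. access ram: MISS, evict peach(c=1). Cache: [ram(c=1) elk(c=2) rat(c=10)]
  15. access rat: HIT, count now 11. Cache: [ram(c=1) elk(c=2) rat(c=11)]
  16. access elk: HIT, count now 3. Cache: [ram(c=1) elk(c=3) rat(c=11)]
  17. access ram: HIT, count now 2. Cache: [ram(c=2) elk(c=3) rat(c=11)]
  18. access rat: HIT, count now 12. Cache: [ram(c=2) elk(c=3) rat(c=12)]
  19. access ant: MISS, evict ram(c=2). Cache: [ant(c=1) elk(c=3) rat(c=12)]
  20. access ant: HIT, count now 2. Cache: [ant(c=2) elk(c=3) rat(c=12)]
  21. access peach: MISS, evict ant(c=2). Cache: [peach(c=1) elk(c=3) rat(c=12)]
  22. access peach: HIT, count now 2. Cache: [peach(c=2) elk(c=3) rat(c=12)]
  23. access rat: HIT, count now 13. Cache: [peach(c=2) elk(c=3) rat(c=13)]
  24. access ant: MISS, evict peach(c=2). Cache: [ant(c=1) elk(c=3) rat(c=13)]
  25. access rat: HIT, count now 14. Cache: [ant(c=1) elk(c=3) rat(c=14)]
  26. access ant: HIT, count now 2. Cache: [ant(c=2) elk(c=3) rat(c=14)]
  27. access rat: HIT, count now 15. Cache: [ant(c=2) elk(c=3) rat(c=15)]
Total: 20 hits, 7 misses, 4 evictions

Hit rate = 20/27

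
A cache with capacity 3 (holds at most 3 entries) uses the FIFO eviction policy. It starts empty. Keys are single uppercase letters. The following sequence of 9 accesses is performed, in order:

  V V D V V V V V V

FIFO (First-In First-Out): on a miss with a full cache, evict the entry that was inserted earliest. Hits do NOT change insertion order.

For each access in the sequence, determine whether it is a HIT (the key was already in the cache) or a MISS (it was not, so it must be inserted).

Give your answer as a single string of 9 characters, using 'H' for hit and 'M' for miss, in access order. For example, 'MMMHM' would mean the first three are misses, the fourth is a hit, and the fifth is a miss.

Answer: MHMHHHHHH

Derivation:
FIFO simulation (capacity=3):
  1. access V: MISS. Cache (old->new): [V]
  2. access V: HIT. Cache (old->new): [V]
  3. access D: MISS. Cache (old->new): [V D]
  4. access V: HIT. Cache (old->new): [V D]
  5. access V: HIT. Cache (old->new): [V D]
  6. access V: HIT. Cache (old->new): [V D]
  7. access V: HIT. Cache (old->new): [V D]
  8. access V: HIT. Cache (old->new): [V D]
  9. access V: HIT. Cache (old->new): [V D]
Total: 7 hits, 2 misses, 0 evictions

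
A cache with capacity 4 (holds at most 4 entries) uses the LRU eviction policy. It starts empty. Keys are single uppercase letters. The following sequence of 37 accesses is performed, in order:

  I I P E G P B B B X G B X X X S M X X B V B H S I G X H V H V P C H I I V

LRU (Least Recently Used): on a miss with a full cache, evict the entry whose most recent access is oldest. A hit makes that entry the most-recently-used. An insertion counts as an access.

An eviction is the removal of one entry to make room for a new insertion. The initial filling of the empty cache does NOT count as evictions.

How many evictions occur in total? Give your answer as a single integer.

Answer: 16

Derivation:
LRU simulation (capacity=4):
  1. access I: MISS. Cache (LRU->MRU): [I]
  2. access I: HIT. Cache (LRU->MRU): [I]
  3. access P: MISS. Cache (LRU->MRU): [I P]
  4. access E: MISS. Cache (LRU->MRU): [I P E]
  5. access G: MISS. Cache (LRU->MRU): [I P E G]
  6. access P: HIT. Cache (LRU->MRU): [I E G P]
  7. access B: MISS, evict I. Cache (LRU->MRU): [E G P B]
  8. access B: HIT. Cache (LRU->MRU): [E G P B]
  9. access B: HIT. Cache (LRU->MRU): [E G P B]
  10. access X: MISS, evict E. Cache (LRU->MRU): [G P B X]
  11. access G: HIT. Cache (LRU->MRU): [P B X G]
  12. access B: HIT. Cache (LRU->MRU): [P X G B]
  13. access X: HIT. Cache (LRU->MRU): [P G B X]
  14. access X: HIT. Cache (LRU->MRU): [P G B X]
  15. access X: HIT. Cache (LRU->MRU): [P G B X]
  16. access S: MISS, evict P. Cache (LRU->MRU): [G B X S]
  17. access M: MISS, evict G. Cache (LRU->MRU): [B X S M]
  18. access X: HIT. Cache (LRU->MRU): [B S M X]
  19. access X: HIT. Cache (LRU->MRU): [B S M X]
  20. access B: HIT. Cache (LRU->MRU): [S M X B]
  21. access V: MISS, evict S. Cache (LRU->MRU): [M X B V]
  22. access B: HIT. Cache (LRU->MRU): [M X V B]
  23. access H: MISS, evict M. Cache (LRU->MRU): [X V B H]
  24. access S: MISS, evict X. Cache (LRU->MRU): [V B H S]
  25. access I: MISS, evict V. Cache (LRU->MRU): [B H S I]
  26. access G: MISS, evict B. Cache (LRU->MRU): [H S I G]
  27. access X: MISS, evict H. Cache (LRU->MRU): [S I G X]
  28. access H: MISS, evict S. Cache (LRU->MRU): [I G X H]
  29. access V: MISS, evict I. Cache (LRU->MRU): [G X H V]
  30. access H: HIT. Cache (LRU->MRU): [G X V H]
  31. access V: HIT. Cache (LRU->MRU): [G X H V]
  32. access P: MISS, evict G. Cache (LRU->MRU): [X H V P]
  33. access C: MISS, evict X. Cache (LRU->MRU): [H V P C]
  34. access H: HIT. Cache (LRU->MRU): [V P C H]
  35. access I: MISS, evict V. Cache (LRU->MRU): [P C H I]
  36. access I: HIT. Cache (LRU->MRU): [P C H I]
  37. access V: MISS, evict P. Cache (LRU->MRU): [C H I V]
Total: 17 hits, 20 misses, 16 evictions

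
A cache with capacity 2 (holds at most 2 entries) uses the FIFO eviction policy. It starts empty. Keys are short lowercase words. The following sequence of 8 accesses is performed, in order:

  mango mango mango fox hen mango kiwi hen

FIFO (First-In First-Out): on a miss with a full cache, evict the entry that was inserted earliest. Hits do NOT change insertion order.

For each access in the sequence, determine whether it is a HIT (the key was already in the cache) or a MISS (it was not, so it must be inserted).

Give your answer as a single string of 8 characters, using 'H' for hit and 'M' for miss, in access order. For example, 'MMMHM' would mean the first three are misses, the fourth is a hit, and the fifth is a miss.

Answer: MHHMMMMM

Derivation:
FIFO simulation (capacity=2):
  1. access mango: MISS. Cache (old->new): [mango]
  2. access mango: HIT. Cache (old->new): [mango]
  3. access mango: HIT. Cache (old->new): [mango]
  4. access fox: MISS. Cache (old->new): [mango fox]
  5. access hen: MISS, evict mango. Cache (old->new): [fox hen]
  6. access mango: MISS, evict fox. Cache (old->new): [hen mango]
  7. access kiwi: MISS, evict hen. Cache (old->new): [mango kiwi]
  8. access hen: MISS, evict mango. Cache (old->new): [kiwi hen]
Total: 2 hits, 6 misses, 4 evictions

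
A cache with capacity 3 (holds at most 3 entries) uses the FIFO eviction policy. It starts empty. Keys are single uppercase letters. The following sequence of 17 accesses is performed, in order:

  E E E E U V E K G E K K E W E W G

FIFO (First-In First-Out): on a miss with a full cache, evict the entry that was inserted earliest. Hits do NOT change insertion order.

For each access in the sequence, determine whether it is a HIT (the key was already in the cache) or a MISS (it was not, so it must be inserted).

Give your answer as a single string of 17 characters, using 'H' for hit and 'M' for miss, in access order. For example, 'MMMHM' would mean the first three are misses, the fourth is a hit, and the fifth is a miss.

FIFO simulation (capacity=3):
  1. access E: MISS. Cache (old->new): [E]
  2. access E: HIT. Cache (old->new): [E]
  3. access E: HIT. Cache (old->new): [E]
  4. access E: HIT. Cache (old->new): [E]
  5. access U: MISS. Cache (old->new): [E U]
  6. access V: MISS. Cache (old->new): [E U V]
  7. access E: HIT. Cache (old->new): [E U V]
  8. access K: MISS, evict E. Cache (old->new): [U V K]
  9. access G: MISS, evict U. Cache (old->new): [V K G]
  10. access E: MISS, evict V. Cache (old->new): [K G E]
  11. access K: HIT. Cache (old->new): [K G E]
  12. access K: HIT. Cache (old->new): [K G E]
  13. access E: HIT. Cache (old->new): [K G E]
  14. access W: MISS, evict K. Cache (old->new): [G E W]
  15. access E: HIT. Cache (old->new): [G E W]
  16. access W: HIT. Cache (old->new): [G E W]
  17. access G: HIT. Cache (old->new): [G E W]
Total: 10 hits, 7 misses, 4 evictions

Answer: MHHHMMHMMMHHHMHHH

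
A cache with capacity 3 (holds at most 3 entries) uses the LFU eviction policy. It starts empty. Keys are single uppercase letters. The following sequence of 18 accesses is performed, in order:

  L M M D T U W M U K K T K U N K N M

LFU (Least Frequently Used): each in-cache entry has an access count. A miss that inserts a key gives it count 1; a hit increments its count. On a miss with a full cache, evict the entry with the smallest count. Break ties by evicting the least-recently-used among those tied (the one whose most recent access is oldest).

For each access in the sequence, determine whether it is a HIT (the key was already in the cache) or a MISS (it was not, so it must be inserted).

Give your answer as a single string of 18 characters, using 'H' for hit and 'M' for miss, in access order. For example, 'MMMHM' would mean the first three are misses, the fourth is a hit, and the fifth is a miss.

LFU simulation (capacity=3):
  1. access L: MISS. Cache: [L(c=1)]
  2. access M: MISS. Cache: [L(c=1) M(c=1)]
  3. access M: HIT, count now 2. Cache: [L(c=1) M(c=2)]
  4. access D: MISS. Cache: [L(c=1) D(c=1) M(c=2)]
  5. access T: MISS, evict L(c=1). Cache: [D(c=1) T(c=1) M(c=2)]
  6. access U: MISS, evict D(c=1). Cache: [T(c=1) U(c=1) M(c=2)]
  7. access W: MISS, evict T(c=1). Cache: [U(c=1) W(c=1) M(c=2)]
  8. access M: HIT, count now 3. Cache: [U(c=1) W(c=1) M(c=3)]
  9. access U: HIT, count now 2. Cache: [W(c=1) U(c=2) M(c=3)]
  10. access K: MISS, evict W(c=1). Cache: [K(c=1) U(c=2) M(c=3)]
  11. access K: HIT, count now 2. Cache: [U(c=2) K(c=2) M(c=3)]
  12. access T: MISS, evict U(c=2). Cache: [T(c=1) K(c=2) M(c=3)]
  13. access K: HIT, count now 3. Cache: [T(c=1) M(c=3) K(c=3)]
  14. access U: MISS, evict T(c=1). Cache: [U(c=1) M(c=3) K(c=3)]
  15. access N: MISS, evict U(c=1). Cache: [N(c=1) M(c=3) K(c=3)]
  16. access K: HIT, count now 4. Cache: [N(c=1) M(c=3) K(c=4)]
  17. access N: HIT, count now 2. Cache: [N(c=2) M(c=3) K(c=4)]
  18. access M: HIT, count now 4. Cache: [N(c=2) K(c=4) M(c=4)]
Total: 8 hits, 10 misses, 7 evictions

Answer: MMHMMMMHHMHMHMMHHH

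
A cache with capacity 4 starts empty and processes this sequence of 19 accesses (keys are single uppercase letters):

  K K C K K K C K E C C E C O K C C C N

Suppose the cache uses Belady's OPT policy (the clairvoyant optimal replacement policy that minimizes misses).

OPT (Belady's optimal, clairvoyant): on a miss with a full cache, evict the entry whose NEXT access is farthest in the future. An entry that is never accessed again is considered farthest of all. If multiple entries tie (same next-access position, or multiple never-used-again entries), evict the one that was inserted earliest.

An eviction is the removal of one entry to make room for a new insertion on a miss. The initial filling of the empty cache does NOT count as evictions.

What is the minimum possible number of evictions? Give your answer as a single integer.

Answer: 1

Derivation:
OPT (Belady) simulation (capacity=4):
  1. access K: MISS. Cache: [K]
  2. access K: HIT. Next use of K: step 4. Cache: [K]
  3. access C: MISS. Cache: [K C]
  4. access K: HIT. Next use of K: step 5. Cache: [K C]
  5. access K: HIT. Next use of K: step 6. Cache: [K C]
  6. access K: HIT. Next use of K: step 8. Cache: [K C]
  7. access C: HIT. Next use of C: step 10. Cache: [K C]
  8. access K: HIT. Next use of K: step 15. Cache: [K C]
  9. access E: MISS. Cache: [K C E]
  10. access C: HIT. Next use of C: step 11. Cache: [K C E]
  11. access C: HIT. Next use of C: step 13. Cache: [K C E]
  12. access E: HIT. Next use of E: never. Cache: [K C E]
  13. access C: HIT. Next use of C: step 16. Cache: [K C E]
  14. access O: MISS. Cache: [K C E O]
  15. access K: HIT. Next use of K: never. Cache: [K C E O]
  16. access C: HIT. Next use of C: step 17. Cache: [K C E O]
  17. access C: HIT. Next use of C: step 18. Cache: [K C E O]
  18. access C: HIT. Next use of C: never. Cache: [K C E O]
  19. access N: MISS, evict K (next use: never). Cache: [C E O N]
Total: 14 hits, 5 misses, 1 evictions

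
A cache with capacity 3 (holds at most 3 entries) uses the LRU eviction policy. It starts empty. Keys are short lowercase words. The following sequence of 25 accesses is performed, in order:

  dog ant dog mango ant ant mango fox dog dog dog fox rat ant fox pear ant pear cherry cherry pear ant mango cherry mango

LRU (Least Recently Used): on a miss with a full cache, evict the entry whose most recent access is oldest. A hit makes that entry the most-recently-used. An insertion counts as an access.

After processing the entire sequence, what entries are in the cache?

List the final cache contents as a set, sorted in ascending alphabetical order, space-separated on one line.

LRU simulation (capacity=3):
  1. access dog: MISS. Cache (LRU->MRU): [dog]
  2. access ant: MISS. Cache (LRU->MRU): [dog ant]
  3. access dog: HIT. Cache (LRU->MRU): [ant dog]
  4. access mango: MISS. Cache (LRU->MRU): [ant dog mango]
  5. access ant: HIT. Cache (LRU->MRU): [dog mango ant]
  6. access ant: HIT. Cache (LRU->MRU): [dog mango ant]
  7. access mango: HIT. Cache (LRU->MRU): [dog ant mango]
  8. access fox: MISS, evict dog. Cache (LRU->MRU): [ant mango fox]
  9. access dog: MISS, evict ant. Cache (LRU->MRU): [mango fox dog]
  10. access dog: HIT. Cache (LRU->MRU): [mango fox dog]
  11. access dog: HIT. Cache (LRU->MRU): [mango fox dog]
  12. access fox: HIT. Cache (LRU->MRU): [mango dog fox]
  13. access rat: MISS, evict mango. Cache (LRU->MRU): [dog fox rat]
  14. access ant: MISS, evict dog. Cache (LRU->MRU): [fox rat ant]
  15. access fox: HIT. Cache (LRU->MRU): [rat ant fox]
  16. access pear: MISS, evict rat. Cache (LRU->MRU): [ant fox pear]
  17. access ant: HIT. Cache (LRU->MRU): [fox pear ant]
  18. access pear: HIT. Cache (LRU->MRU): [fox ant pear]
  19. access cherry: MISS, evict fox. Cache (LRU->MRU): [ant pear cherry]
  20. access cherry: HIT. Cache (LRU->MRU): [ant pear cherry]
  21. access pear: HIT. Cache (LRU->MRU): [ant cherry pear]
  22. access ant: HIT. Cache (LRU->MRU): [cherry pear ant]
  23. access mango: MISS, evict cherry. Cache (LRU->MRU): [pear ant mango]
  24. access cherry: MISS, evict pear. Cache (LRU->MRU): [ant mango cherry]
  25. access mango: HIT. Cache (LRU->MRU): [ant cherry mango]
Total: 14 hits, 11 misses, 8 evictions

Answer: ant cherry mango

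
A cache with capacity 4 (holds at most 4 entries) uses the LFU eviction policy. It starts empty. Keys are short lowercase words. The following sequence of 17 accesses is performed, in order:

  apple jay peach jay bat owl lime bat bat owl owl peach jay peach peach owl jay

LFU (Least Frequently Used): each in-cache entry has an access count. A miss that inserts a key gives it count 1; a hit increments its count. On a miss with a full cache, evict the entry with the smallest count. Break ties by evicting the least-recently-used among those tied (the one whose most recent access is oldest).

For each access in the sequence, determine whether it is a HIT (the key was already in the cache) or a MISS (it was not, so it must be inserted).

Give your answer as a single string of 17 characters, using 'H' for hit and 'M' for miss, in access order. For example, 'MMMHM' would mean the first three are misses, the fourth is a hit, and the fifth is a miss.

Answer: MMMHMMMHHHHMHHHHH

Derivation:
LFU simulation (capacity=4):
  1. access apple: MISS. Cache: [apple(c=1)]
  2. access jay: MISS. Cache: [apple(c=1) jay(c=1)]
  3. access peach: MISS. Cache: [apple(c=1) jay(c=1) peach(c=1)]
  4. access jay: HIT, count now 2. Cache: [apple(c=1) peach(c=1) jay(c=2)]
  5. access bat: MISS. Cache: [apple(c=1) peach(c=1) bat(c=1) jay(c=2)]
  6. access owl: MISS, evict apple(c=1). Cache: [peach(c=1) bat(c=1) owl(c=1) jay(c=2)]
  7. access lime: MISS, evict peach(c=1). Cache: [bat(c=1) owl(c=1) lime(c=1) jay(c=2)]
  8. access bat: HIT, count now 2. Cache: [owl(c=1) lime(c=1) jay(c=2) bat(c=2)]
  9. access bat: HIT, count now 3. Cache: [owl(c=1) lime(c=1) jay(c=2) bat(c=3)]
  10. access owl: HIT, count now 2. Cache: [lime(c=1) jay(c=2) owl(c=2) bat(c=3)]
  11. access owl: HIT, count now 3. Cache: [lime(c=1) jay(c=2) bat(c=3) owl(c=3)]
  12. access peach: MISS, evict lime(c=1). Cache: [peach(c=1) jay(c=2) bat(c=3) owl(c=3)]
  13. access jay: HIT, count now 3. Cache: [peach(c=1) bat(c=3) owl(c=3) jay(c=3)]
  14. access peach: HIT, count now 2. Cache: [peach(c=2) bat(c=3) owl(c=3) jay(c=3)]
  15. access peach: HIT, count now 3. Cache: [bat(c=3) owl(c=3) jay(c=3) peach(c=3)]
  16. access owl: HIT, count now 4. Cache: [bat(c=3) jay(c=3) peach(c=3) owl(c=4)]
  17. access jay: HIT, count now 4. Cache: [bat(c=3) peach(c=3) owl(c=4) jay(c=4)]
Total: 10 hits, 7 misses, 3 evictions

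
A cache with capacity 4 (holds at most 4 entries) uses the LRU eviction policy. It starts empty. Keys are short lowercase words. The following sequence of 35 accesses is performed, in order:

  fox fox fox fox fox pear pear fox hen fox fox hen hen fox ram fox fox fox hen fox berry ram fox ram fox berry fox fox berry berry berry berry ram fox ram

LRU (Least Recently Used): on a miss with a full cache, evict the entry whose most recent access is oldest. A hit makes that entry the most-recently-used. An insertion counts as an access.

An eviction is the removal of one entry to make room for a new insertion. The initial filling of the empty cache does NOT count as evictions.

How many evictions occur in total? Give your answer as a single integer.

LRU simulation (capacity=4):
  1. access fox: MISS. Cache (LRU->MRU): [fox]
  2. access fox: HIT. Cache (LRU->MRU): [fox]
  3. access fox: HIT. Cache (LRU->MRU): [fox]
  4. access fox: HIT. Cache (LRU->MRU): [fox]
  5. access fox: HIT. Cache (LRU->MRU): [fox]
  6. access pear: MISS. Cache (LRU->MRU): [fox pear]
  7. access pear: HIT. Cache (LRU->MRU): [fox pear]
  8. access fox: HIT. Cache (LRU->MRU): [pear fox]
  9. access hen: MISS. Cache (LRU->MRU): [pear fox hen]
  10. access fox: HIT. Cache (LRU->MRU): [pear hen fox]
  11. access fox: HIT. Cache (LRU->MRU): [pear hen fox]
  12. access hen: HIT. Cache (LRU->MRU): [pear fox hen]
  13. access hen: HIT. Cache (LRU->MRU): [pear fox hen]
  14. access fox: HIT. Cache (LRU->MRU): [pear hen fox]
  15. access ram: MISS. Cache (LRU->MRU): [pear hen fox ram]
  16. access fox: HIT. Cache (LRU->MRU): [pear hen ram fox]
  17. access fox: HIT. Cache (LRU->MRU): [pear hen ram fox]
  18. access fox: HIT. Cache (LRU->MRU): [pear hen ram fox]
  19. access hen: HIT. Cache (LRU->MRU): [pear ram fox hen]
  20. access fox: HIT. Cache (LRU->MRU): [pear ram hen fox]
  21. access berry: MISS, evict pear. Cache (LRU->MRU): [ram hen fox berry]
  22. access ram: HIT. Cache (LRU->MRU): [hen fox berry ram]
  23. access fox: HIT. Cache (LRU->MRU): [hen berry ram fox]
  24. access ram: HIT. Cache (LRU->MRU): [hen berry fox ram]
  25. access fox: HIT. Cache (LRU->MRU): [hen berry ram fox]
  26. access berry: HIT. Cache (LRU->MRU): [hen ram fox berry]
  27. access fox: HIT. Cache (LRU->MRU): [hen ram berry fox]
  28. access fox: HIT. Cache (LRU->MRU): [hen ram berry fox]
  29. access berry: HIT. Cache (LRU->MRU): [hen ram fox berry]
  30. access berry: HIT. Cache (LRU->MRU): [hen ram fox berry]
  31. access berry: HIT. Cache (LRU->MRU): [hen ram fox berry]
  32. access berry: HIT. Cache (LRU->MRU): [hen ram fox berry]
  33. access ram: HIT. Cache (LRU->MRU): [hen fox berry ram]
  34. access fox: HIT. Cache (LRU->MRU): [hen berry ram fox]
  35. access ram: HIT. Cache (LRU->MRU): [hen berry fox ram]
Total: 30 hits, 5 misses, 1 evictions

Answer: 1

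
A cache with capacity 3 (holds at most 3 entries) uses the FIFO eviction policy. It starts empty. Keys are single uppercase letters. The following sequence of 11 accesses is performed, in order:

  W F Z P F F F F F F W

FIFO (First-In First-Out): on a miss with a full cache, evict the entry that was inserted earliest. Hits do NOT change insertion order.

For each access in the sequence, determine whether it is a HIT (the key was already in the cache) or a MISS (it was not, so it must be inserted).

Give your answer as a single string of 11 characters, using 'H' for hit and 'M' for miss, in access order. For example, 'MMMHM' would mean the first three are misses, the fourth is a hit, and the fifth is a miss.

Answer: MMMMHHHHHHM

Derivation:
FIFO simulation (capacity=3):
  1. access W: MISS. Cache (old->new): [W]
  2. access F: MISS. Cache (old->new): [W F]
  3. access Z: MISS. Cache (old->new): [W F Z]
  4. access P: MISS, evict W. Cache (old->new): [F Z P]
  5. access F: HIT. Cache (old->new): [F Z P]
  6. access F: HIT. Cache (old->new): [F Z P]
  7. access F: HIT. Cache (old->new): [F Z P]
  8. access F: HIT. Cache (old->new): [F Z P]
  9. access F: HIT. Cache (old->new): [F Z P]
  10. access F: HIT. Cache (old->new): [F Z P]
  11. access W: MISS, evict F. Cache (old->new): [Z P W]
Total: 6 hits, 5 misses, 2 evictions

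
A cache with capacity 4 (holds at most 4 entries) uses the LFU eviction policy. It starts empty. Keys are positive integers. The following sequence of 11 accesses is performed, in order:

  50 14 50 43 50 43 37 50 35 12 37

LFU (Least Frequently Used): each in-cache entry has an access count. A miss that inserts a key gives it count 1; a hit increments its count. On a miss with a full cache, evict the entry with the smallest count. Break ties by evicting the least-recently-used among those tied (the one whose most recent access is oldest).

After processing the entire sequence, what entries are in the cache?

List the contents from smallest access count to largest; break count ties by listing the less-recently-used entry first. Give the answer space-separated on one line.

LFU simulation (capacity=4):
  1. access 50: MISS. Cache: [50(c=1)]
  2. access 14: MISS. Cache: [50(c=1) 14(c=1)]
  3. access 50: HIT, count now 2. Cache: [14(c=1) 50(c=2)]
  4. access 43: MISS. Cache: [14(c=1) 43(c=1) 50(c=2)]
  5. access 50: HIT, count now 3. Cache: [14(c=1) 43(c=1) 50(c=3)]
  6. access 43: HIT, count now 2. Cache: [14(c=1) 43(c=2) 50(c=3)]
  7. access 37: MISS. Cache: [14(c=1) 37(c=1) 43(c=2) 50(c=3)]
  8. access 50: HIT, count now 4. Cache: [14(c=1) 37(c=1) 43(c=2) 50(c=4)]
  9. access 35: MISS, evict 14(c=1). Cache: [37(c=1) 35(c=1) 43(c=2) 50(c=4)]
  10. access 12: MISS, evict 37(c=1). Cache: [35(c=1) 12(c=1) 43(c=2) 50(c=4)]
  11. access 37: MISS, evict 35(c=1). Cache: [12(c=1) 37(c=1) 43(c=2) 50(c=4)]
Total: 4 hits, 7 misses, 3 evictions

Answer: 12 37 43 50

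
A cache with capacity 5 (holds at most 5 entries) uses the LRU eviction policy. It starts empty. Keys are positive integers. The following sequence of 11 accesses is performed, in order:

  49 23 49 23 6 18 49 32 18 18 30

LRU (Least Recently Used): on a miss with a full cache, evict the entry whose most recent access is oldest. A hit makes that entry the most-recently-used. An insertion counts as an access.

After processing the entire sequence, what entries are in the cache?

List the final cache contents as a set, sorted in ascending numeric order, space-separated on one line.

LRU simulation (capacity=5):
  1. access 49: MISS. Cache (LRU->MRU): [49]
  2. access 23: MISS. Cache (LRU->MRU): [49 23]
  3. access 49: HIT. Cache (LRU->MRU): [23 49]
  4. access 23: HIT. Cache (LRU->MRU): [49 23]
  5. access 6: MISS. Cache (LRU->MRU): [49 23 6]
  6. access 18: MISS. Cache (LRU->MRU): [49 23 6 18]
  7. access 49: HIT. Cache (LRU->MRU): [23 6 18 49]
  8. access 32: MISS. Cache (LRU->MRU): [23 6 18 49 32]
  9. access 18: HIT. Cache (LRU->MRU): [23 6 49 32 18]
  10. access 18: HIT. Cache (LRU->MRU): [23 6 49 32 18]
  11. access 30: MISS, evict 23. Cache (LRU->MRU): [6 49 32 18 30]
Total: 5 hits, 6 misses, 1 evictions

Answer: 6 18 30 32 49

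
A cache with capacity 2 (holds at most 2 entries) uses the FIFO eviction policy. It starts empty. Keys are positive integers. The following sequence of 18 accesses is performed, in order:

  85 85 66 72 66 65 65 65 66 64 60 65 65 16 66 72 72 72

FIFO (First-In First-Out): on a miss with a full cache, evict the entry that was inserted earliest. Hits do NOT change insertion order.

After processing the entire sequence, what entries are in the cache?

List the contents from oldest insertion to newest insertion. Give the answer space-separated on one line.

FIFO simulation (capacity=2):
  1. access 85: MISS. Cache (old->new): [85]
  2. access 85: HIT. Cache (old->new): [85]
  3. access 66: MISS. Cache (old->new): [85 66]
  4. access 72: MISS, evict 85. Cache (old->new): [66 72]
  5. access 66: HIT. Cache (old->new): [66 72]
  6. access 65: MISS, evict 66. Cache (old->new): [72 65]
  7. access 65: HIT. Cache (old->new): [72 65]
  8. access 65: HIT. Cache (old->new): [72 65]
  9. access 66: MISS, evict 72. Cache (old->new): [65 66]
  10. access 64: MISS, evict 65. Cache (old->new): [66 64]
  11. access 60: MISS, evict 66. Cache (old->new): [64 60]
  12. access 65: MISS, evict 64. Cache (old->new): [60 65]
  13. access 65: HIT. Cache (old->new): [60 65]
  14. access 16: MISS, evict 60. Cache (old->new): [65 16]
  15. access 66: MISS, evict 65. Cache (old->new): [16 66]
  16. access 72: MISS, evict 16. Cache (old->new): [66 72]
  17. access 72: HIT. Cache (old->new): [66 72]
  18. access 72: HIT. Cache (old->new): [66 72]
Total: 7 hits, 11 misses, 9 evictions

Answer: 66 72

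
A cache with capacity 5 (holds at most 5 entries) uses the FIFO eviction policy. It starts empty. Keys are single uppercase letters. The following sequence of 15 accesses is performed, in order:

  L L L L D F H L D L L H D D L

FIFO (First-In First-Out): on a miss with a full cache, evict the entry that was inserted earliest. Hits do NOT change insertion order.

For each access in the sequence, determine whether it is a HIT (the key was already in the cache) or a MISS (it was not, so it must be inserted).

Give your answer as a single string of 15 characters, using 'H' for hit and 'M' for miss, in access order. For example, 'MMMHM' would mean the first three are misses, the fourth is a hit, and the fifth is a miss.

Answer: MHHHMMMHHHHHHHH

Derivation:
FIFO simulation (capacity=5):
  1. access L: MISS. Cache (old->new): [L]
  2. access L: HIT. Cache (old->new): [L]
  3. access L: HIT. Cache (old->new): [L]
  4. access L: HIT. Cache (old->new): [L]
  5. access D: MISS. Cache (old->new): [L D]
  6. access F: MISS. Cache (old->new): [L D F]
  7. access H: MISS. Cache (old->new): [L D F H]
  8. access L: HIT. Cache (old->new): [L D F H]
  9. access D: HIT. Cache (old->new): [L D F H]
  10. access L: HIT. Cache (old->new): [L D F H]
  11. access L: HIT. Cache (old->new): [L D F H]
  12. access H: HIT. Cache (old->new): [L D F H]
  13. access D: HIT. Cache (old->new): [L D F H]
  14. access D: HIT. Cache (old->new): [L D F H]
  15. access L: HIT. Cache (old->new): [L D F H]
Total: 11 hits, 4 misses, 0 evictions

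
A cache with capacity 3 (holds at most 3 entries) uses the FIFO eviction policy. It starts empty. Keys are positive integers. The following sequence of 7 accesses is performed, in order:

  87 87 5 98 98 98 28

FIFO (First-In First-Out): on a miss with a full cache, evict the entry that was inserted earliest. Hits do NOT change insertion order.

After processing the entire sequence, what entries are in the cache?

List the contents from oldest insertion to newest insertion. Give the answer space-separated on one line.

FIFO simulation (capacity=3):
  1. access 87: MISS. Cache (old->new): [87]
  2. access 87: HIT. Cache (old->new): [87]
  3. access 5: MISS. Cache (old->new): [87 5]
  4. access 98: MISS. Cache (old->new): [87 5 98]
  5. access 98: HIT. Cache (old->new): [87 5 98]
  6. access 98: HIT. Cache (old->new): [87 5 98]
  7. access 28: MISS, evict 87. Cache (old->new): [5 98 28]
Total: 3 hits, 4 misses, 1 evictions

Answer: 5 98 28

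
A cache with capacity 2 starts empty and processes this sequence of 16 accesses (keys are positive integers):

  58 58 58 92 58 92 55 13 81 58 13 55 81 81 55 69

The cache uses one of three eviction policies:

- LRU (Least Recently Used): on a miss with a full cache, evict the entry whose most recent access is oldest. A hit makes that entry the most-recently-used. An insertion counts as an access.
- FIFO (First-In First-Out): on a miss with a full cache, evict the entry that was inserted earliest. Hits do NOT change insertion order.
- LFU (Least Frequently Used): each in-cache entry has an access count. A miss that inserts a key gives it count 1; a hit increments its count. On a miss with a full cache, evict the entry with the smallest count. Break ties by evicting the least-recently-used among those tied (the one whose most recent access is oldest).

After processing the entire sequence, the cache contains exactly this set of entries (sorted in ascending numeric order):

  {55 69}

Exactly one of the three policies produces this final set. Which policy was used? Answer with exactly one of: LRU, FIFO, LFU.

Simulating under each policy and comparing final sets:
  LRU: final set = {55 69} -> MATCHES target
  FIFO: final set = {69 81} -> differs
  LFU: final set = {58 69} -> differs
Only LRU produces the target set.

Answer: LRU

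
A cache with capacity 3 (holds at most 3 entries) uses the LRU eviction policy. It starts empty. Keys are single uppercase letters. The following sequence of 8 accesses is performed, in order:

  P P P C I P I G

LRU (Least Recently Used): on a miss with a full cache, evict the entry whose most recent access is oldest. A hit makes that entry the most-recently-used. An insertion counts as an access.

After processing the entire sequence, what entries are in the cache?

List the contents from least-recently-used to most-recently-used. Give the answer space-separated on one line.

Answer: P I G

Derivation:
LRU simulation (capacity=3):
  1. access P: MISS. Cache (LRU->MRU): [P]
  2. access P: HIT. Cache (LRU->MRU): [P]
  3. access P: HIT. Cache (LRU->MRU): [P]
  4. access C: MISS. Cache (LRU->MRU): [P C]
  5. access I: MISS. Cache (LRU->MRU): [P C I]
  6. access P: HIT. Cache (LRU->MRU): [C I P]
  7. access I: HIT. Cache (LRU->MRU): [C P I]
  8. access G: MISS, evict C. Cache (LRU->MRU): [P I G]
Total: 4 hits, 4 misses, 1 evictions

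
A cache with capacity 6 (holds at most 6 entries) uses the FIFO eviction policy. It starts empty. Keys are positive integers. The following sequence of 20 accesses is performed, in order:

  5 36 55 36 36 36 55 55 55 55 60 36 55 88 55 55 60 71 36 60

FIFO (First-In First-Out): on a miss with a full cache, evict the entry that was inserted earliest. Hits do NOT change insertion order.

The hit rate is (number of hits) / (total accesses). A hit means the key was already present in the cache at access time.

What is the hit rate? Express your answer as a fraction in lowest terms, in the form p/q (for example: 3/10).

Answer: 7/10

Derivation:
FIFO simulation (capacity=6):
  1. access 5: MISS. Cache (old->new): [5]
  2. access 36: MISS. Cache (old->new): [5 36]
  3. access 55: MISS. Cache (old->new): [5 36 55]
  4. access 36: HIT. Cache (old->new): [5 36 55]
  5. access 36: HIT. Cache (old->new): [5 36 55]
  6. access 36: HIT. Cache (old->new): [5 36 55]
  7. access 55: HIT. Cache (old->new): [5 36 55]
  8. access 55: HIT. Cache (old->new): [5 36 55]
  9. access 55: HIT. Cache (old->new): [5 36 55]
  10. access 55: HIT. Cache (old->new): [5 36 55]
  11. access 60: MISS. Cache (old->new): [5 36 55 60]
  12. access 36: HIT. Cache (old->new): [5 36 55 60]
  13. access 55: HIT. Cache (old->new): [5 36 55 60]
  14. access 88: MISS. Cache (old->new): [5 36 55 60 88]
  15. access 55: HIT. Cache (old->new): [5 36 55 60 88]
  16. access 55: HIT. Cache (old->new): [5 36 55 60 88]
  17. access 60: HIT. Cache (old->new): [5 36 55 60 88]
  18. access 71: MISS. Cache (old->new): [5 36 55 60 88 71]
  19. access 36: HIT. Cache (old->new): [5 36 55 60 88 71]
  20. access 60: HIT. Cache (old->new): [5 36 55 60 88 71]
Total: 14 hits, 6 misses, 0 evictions

Hit rate = 14/20 = 7/10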